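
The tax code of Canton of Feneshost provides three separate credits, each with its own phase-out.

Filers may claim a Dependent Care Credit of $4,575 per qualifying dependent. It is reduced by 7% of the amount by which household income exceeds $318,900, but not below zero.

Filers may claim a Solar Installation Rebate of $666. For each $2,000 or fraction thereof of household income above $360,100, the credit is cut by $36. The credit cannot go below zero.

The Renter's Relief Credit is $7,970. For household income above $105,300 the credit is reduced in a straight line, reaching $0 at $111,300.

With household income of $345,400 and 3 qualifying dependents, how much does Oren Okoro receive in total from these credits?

Dependent Care Credit: base = 3 × $4,575 = $13,725. 7% of the $26,500 excess over $318,900 is $1,855; credit = $13,725 − $1,855 = $11,870.
Solar Installation Rebate: $345,400 is at or below the $360,100 threshold, so the full $666 applies.
Renter's Relief Credit: $345,400 is at or above $111,300, so the credit is $0.
Total: $11,870 + $666 + $0 = $12,536.

$12,536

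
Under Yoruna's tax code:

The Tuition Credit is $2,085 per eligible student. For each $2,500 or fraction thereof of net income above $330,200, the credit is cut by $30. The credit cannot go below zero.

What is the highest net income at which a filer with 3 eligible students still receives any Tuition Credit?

Full credit = 3 × $2,085 = $6,255.
After 208 increments the reduction is 208 × $30 = $6,240, leaving $15; one more increment wipes it out. Increment 208 ends at excess 208 × $2,500 = $520,000, so the highest qualifying income is $330,200 + $520,000 = $850,200.

$850,200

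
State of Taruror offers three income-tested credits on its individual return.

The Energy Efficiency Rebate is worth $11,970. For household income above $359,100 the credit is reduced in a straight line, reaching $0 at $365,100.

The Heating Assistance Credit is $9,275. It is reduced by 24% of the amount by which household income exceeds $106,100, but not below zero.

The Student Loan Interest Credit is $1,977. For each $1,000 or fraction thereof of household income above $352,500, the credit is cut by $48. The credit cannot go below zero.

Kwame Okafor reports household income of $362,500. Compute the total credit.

$6,684

Energy Efficiency Rebate: $362,500 is $3,400 into a $6,000 phase-out range, leaving 2,600/6,000 of the credit: $11,970 × 2,600/6,000 = $5,187.
Heating Assistance Credit: 24% of the $256,400 excess over $106,100 is $61,536 ≥ base, so the credit is $0.
Student Loan Interest Credit: income exceeds $352,500 by $10,000, which is 10 full-or-partial $1,000 increments; reduction = 10 × $48 = $480, leaving $1,497.
Total: $5,187 + $0 + $1,497 = $6,684.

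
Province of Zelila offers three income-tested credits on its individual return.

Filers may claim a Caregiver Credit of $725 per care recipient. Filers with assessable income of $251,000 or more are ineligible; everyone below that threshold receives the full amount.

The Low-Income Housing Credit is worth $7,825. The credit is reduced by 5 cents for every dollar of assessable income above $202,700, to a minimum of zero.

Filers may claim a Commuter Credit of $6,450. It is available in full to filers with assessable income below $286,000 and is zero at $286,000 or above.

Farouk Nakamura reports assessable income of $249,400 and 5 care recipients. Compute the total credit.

Caregiver Credit: base = 5 × $725 = $3,625. $249,400 is below the $251,000 cutoff, so the full $3,625 applies.
Low-Income Housing Credit: 5% of the $46,700 excess over $202,700 is $2,335; credit = $7,825 − $2,335 = $5,490.
Commuter Credit: $249,400 is below the $286,000 cutoff, so the full $6,450 applies.
Total: $3,625 + $5,490 + $6,450 = $15,565.

$15,565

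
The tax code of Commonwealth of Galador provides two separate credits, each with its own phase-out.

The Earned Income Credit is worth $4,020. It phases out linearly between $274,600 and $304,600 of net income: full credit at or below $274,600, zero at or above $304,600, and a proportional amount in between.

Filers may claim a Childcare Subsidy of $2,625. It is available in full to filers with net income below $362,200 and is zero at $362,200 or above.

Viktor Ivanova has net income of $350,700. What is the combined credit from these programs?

$2,625

Earned Income Credit: $350,700 is at or above $304,600, so the credit is $0.
Childcare Subsidy: $350,700 is below the $362,200 cutoff, so the full $2,625 applies.
Total: $0 + $2,625 = $2,625.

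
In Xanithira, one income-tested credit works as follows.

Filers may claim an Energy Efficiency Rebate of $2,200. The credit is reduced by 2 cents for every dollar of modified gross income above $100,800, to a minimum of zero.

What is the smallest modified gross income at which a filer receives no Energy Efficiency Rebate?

The credit falls by 2% of each dollar above $100,800, so it reaches zero when the excess is $2,200 / 2% = $110,000: income = $100,800 + $110,000 = $210,800.

$210,800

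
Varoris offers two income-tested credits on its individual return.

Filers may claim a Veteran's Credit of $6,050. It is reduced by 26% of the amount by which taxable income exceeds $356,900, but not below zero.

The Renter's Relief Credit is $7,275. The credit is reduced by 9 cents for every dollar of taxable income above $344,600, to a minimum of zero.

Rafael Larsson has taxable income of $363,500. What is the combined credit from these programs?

$9,908

Veteran's Credit: 26% of the $6,600 excess over $356,900 is $1,716; credit = $6,050 − $1,716 = $4,334.
Renter's Relief Credit: 9% of the $18,900 excess over $344,600 is $1,701; credit = $7,275 − $1,701 = $5,574.
Total: $4,334 + $5,574 = $9,908.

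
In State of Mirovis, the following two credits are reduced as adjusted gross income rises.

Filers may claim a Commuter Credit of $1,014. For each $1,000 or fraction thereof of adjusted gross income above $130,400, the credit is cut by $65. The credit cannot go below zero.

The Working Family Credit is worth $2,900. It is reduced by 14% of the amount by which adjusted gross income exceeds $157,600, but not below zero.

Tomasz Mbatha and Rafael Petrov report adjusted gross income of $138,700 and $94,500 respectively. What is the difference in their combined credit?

Tomasz ($138,700): Commuter Credit: income exceeds $130,400 by $8,300, which is 9 full-or-partial $1,000 increments; reduction = 9 × $65 = $585, leaving $429. Working Family Credit: $138,700 is at or below the $157,600 threshold, so the full $2,900 applies. total $429 + $2,900 = $3,329
Rafael ($94,500): Commuter Credit: $94,500 is at or below the $130,400 threshold, so the full $1,014 applies. Working Family Credit: $94,500 is at or below the $157,600 threshold, so the full $2,900 applies. total $1,014 + $2,900 = $3,914
Difference: |$3,329 − $3,914| = $585.

$585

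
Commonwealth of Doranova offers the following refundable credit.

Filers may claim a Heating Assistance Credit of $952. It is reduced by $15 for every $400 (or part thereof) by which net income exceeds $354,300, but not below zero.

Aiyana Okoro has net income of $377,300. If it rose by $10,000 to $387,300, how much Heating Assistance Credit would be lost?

At $377,300 — income exceeds $354,300 by $23,000, which is 58 full-or-partial $400 increments; reduction = 58 × $15 = $870, leaving $82.
At $387,300 — income exceeds $354,300 by $33,000 → 83 increments × $15 = $1,245 ≥ base, so the credit is $0.
Lost: $82 − $0 = $82.

$82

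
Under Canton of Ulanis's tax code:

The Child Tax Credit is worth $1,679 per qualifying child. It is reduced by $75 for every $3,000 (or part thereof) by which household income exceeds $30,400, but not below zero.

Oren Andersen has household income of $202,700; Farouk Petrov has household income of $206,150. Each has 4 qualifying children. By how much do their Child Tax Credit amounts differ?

Oren ($202,700): Child Tax Credit: base = 4 × $1,679 = $6,716. income exceeds $30,400 by $172,300, which is 58 full-or-partial $3,000 increments; reduction = 58 × $75 = $4,350, leaving $2,366.
Farouk ($206,150): Child Tax Credit: base = 4 × $1,679 = $6,716. income exceeds $30,400 by $175,750, which is 59 full-or-partial $3,000 increments; reduction = 59 × $75 = $4,425, leaving $2,291.
Difference: |$2,366 − $2,291| = $75.

$75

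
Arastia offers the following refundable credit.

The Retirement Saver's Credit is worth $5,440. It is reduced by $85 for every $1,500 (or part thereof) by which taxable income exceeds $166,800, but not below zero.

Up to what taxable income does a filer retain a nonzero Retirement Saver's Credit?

After 63 increments the reduction is 63 × $85 = $5,355, leaving $85; one more increment wipes it out. Increment 63 ends at excess 63 × $1,500 = $94,500, so the highest qualifying income is $166,800 + $94,500 = $261,300.

$261,300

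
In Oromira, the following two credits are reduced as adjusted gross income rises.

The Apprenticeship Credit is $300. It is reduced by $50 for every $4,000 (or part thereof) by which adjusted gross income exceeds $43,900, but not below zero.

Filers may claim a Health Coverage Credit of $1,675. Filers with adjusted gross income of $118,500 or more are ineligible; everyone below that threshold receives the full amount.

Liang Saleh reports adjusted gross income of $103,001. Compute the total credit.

Apprenticeship Credit: income exceeds $43,900 by $59,101 → 15 increments × $50 = $750 ≥ base, so the credit is $0.
Health Coverage Credit: $103,001 is below the $118,500 cutoff, so the full $1,675 applies.
Total: $0 + $1,675 = $1,675.

$1,675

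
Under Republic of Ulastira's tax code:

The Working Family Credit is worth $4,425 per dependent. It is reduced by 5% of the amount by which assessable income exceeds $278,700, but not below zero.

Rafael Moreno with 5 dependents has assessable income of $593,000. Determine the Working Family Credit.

$6,410

Working Family Credit: base = 5 × $4,425 = $22,125. 5% of the $314,300 excess over $278,700 is $15,715; credit = $22,125 − $15,715 = $6,410.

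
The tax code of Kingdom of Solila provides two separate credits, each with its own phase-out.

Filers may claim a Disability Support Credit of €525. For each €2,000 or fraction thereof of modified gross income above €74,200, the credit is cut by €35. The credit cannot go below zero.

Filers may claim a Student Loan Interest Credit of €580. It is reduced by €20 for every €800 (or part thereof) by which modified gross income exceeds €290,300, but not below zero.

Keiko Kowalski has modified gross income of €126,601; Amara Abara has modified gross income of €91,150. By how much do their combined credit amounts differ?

€210

Keiko (€126,601): Disability Support Credit: income exceeds €74,200 by €52,401 → 27 increments × €35 = €945 ≥ base, so the credit is €0. Student Loan Interest Credit: €126,601 is at or below the €290,300 threshold, so the full €580 applies. total €0 + €580 = €580
Amara (€91,150): Disability Support Credit: income exceeds €74,200 by €16,950, which is 9 full-or-partial €2,000 increments; reduction = 9 × €35 = €315, leaving €210. Student Loan Interest Credit: €91,150 is at or below the €290,300 threshold, so the full €580 applies. total €210 + €580 = €790
Difference: |€580 − €790| = €210.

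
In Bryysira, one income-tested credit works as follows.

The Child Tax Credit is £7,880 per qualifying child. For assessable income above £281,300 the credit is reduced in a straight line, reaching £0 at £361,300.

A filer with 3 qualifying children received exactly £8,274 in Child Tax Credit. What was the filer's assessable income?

£333,300

Full credit = 3 × £7,880 = £23,640.
£8,274 is 8,274/23,640 of the full £23,640, so 15,366/23,640 of the £80,000 range has been used: income = £281,300 + £80,000 × 15,366/23,640 = £333,300.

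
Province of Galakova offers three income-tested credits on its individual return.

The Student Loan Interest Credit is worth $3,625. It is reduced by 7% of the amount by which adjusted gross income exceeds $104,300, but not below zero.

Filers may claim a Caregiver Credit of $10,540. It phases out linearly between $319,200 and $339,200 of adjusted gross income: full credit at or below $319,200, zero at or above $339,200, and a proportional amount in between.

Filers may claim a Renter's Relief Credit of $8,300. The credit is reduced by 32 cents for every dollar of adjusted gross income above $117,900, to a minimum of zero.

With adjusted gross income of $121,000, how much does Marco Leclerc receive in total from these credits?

$20,304

Student Loan Interest Credit: 7% of the $16,700 excess over $104,300 is $1,169; credit = $3,625 − $1,169 = $2,456.
Caregiver Credit: $121,000 is at or below the $319,200 threshold, so the full $10,540 applies.
Renter's Relief Credit: 32% of the $3,100 excess over $117,900 is $992; credit = $8,300 − $992 = $7,308.
Total: $2,456 + $10,540 + $7,308 = $20,304.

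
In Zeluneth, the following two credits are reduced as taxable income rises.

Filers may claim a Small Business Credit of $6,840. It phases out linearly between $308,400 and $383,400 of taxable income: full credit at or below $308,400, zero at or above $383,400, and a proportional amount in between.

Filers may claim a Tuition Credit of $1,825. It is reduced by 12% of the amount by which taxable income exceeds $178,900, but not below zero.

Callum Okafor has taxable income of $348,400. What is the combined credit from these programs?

Small Business Credit: $348,400 is $40,000 into a $75,000 phase-out range, leaving 35,000/75,000 of the credit: $6,840 × 35,000/75,000 = $3,192.
Tuition Credit: 12% of the $169,500 excess over $178,900 is $20,340 ≥ base, so the credit is $0.
Total: $3,192 + $0 = $3,192.

$3,192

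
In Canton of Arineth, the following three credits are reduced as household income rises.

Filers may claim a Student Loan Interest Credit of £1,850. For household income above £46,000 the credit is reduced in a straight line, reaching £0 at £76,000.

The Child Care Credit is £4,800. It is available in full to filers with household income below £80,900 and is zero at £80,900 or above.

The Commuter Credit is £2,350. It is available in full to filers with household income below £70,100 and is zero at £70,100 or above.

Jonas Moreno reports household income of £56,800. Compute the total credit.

£8,334

Student Loan Interest Credit: £56,800 is £10,800 into a £30,000 phase-out range, leaving 19,200/30,000 of the credit: £1,850 × 19,200/30,000 = £1,184.
Child Care Credit: £56,800 is below the £80,900 cutoff, so the full £4,800 applies.
Commuter Credit: £56,800 is below the £70,100 cutoff, so the full £2,350 applies.
Total: £1,184 + £4,800 + £2,350 = £8,334.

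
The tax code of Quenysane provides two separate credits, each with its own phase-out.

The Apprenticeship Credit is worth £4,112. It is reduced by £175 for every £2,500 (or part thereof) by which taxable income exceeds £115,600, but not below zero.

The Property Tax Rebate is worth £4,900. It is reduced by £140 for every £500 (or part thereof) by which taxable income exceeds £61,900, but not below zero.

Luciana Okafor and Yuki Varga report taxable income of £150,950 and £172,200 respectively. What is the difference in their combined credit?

Luciana (£150,950): Apprenticeship Credit: income exceeds £115,600 by £35,350, which is 15 full-or-partial £2,500 increments; reduction = 15 × £175 = £2,625, leaving £1,487. Property Tax Rebate: income exceeds £61,900 by £89,050 → 179 increments × £140 = £25,060 ≥ base, so the credit is £0. total £1,487 + £0 = £1,487
Yuki (£172,200): Apprenticeship Credit: income exceeds £115,600 by £56,600, which is 23 full-or-partial £2,500 increments; reduction = 23 × £175 = £4,025, leaving £87. Property Tax Rebate: income exceeds £61,900 by £110,300 → 221 increments × £140 = £30,940 ≥ base, so the credit is £0. total £87 + £0 = £87
Difference: |£1,487 − £87| = £1,400.

£1,400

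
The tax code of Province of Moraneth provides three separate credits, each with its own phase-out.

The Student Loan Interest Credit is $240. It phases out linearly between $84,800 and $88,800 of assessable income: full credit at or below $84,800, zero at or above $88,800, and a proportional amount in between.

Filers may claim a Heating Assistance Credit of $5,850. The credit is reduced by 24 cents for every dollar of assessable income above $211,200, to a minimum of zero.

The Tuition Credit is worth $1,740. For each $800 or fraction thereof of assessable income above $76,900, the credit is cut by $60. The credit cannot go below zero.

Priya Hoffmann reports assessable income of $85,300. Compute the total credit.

$7,140

Student Loan Interest Credit: $85,300 is $500 into a $4,000 phase-out range, leaving 3,500/4,000 of the credit: $240 × 3,500/4,000 = $210.
Heating Assistance Credit: $85,300 is at or below the $211,200 threshold, so the full $5,850 applies.
Tuition Credit: income exceeds $76,900 by $8,400, which is 11 full-or-partial $800 increments; reduction = 11 × $60 = $660, leaving $1,080.
Total: $210 + $5,850 + $1,080 = $7,140.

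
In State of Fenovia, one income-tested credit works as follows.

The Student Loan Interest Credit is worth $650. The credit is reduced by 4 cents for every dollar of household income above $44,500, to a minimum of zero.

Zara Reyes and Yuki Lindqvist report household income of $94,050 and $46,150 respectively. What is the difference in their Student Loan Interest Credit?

$584

Zara ($94,050): Student Loan Interest Credit: 4% of the $49,550 excess over $44,500 is $1,982 ≥ base, so the credit is $0.
Yuki ($46,150): Student Loan Interest Credit: 4% of the $1,650 excess over $44,500 is $66; credit = $650 − $66 = $584.
Difference: |$0 − $584| = $584.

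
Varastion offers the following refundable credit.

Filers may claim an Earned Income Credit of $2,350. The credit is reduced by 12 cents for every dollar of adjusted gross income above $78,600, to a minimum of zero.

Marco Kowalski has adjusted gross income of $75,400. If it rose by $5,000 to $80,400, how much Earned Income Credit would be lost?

$216

At $75,400 — $75,400 is at or below the $78,600 threshold, so the full $2,350 applies.
At $80,400 — 12% of the $1,800 excess over $78,600 is $216; credit = $2,350 − $216 = $2,134.
Lost: $2,350 − $2,134 = $216.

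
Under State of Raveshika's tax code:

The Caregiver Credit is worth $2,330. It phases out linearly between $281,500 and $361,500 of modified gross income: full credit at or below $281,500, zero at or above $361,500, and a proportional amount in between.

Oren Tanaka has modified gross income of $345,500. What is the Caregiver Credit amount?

Caregiver Credit: $345,500 is $64,000 into a $80,000 phase-out range, leaving 16,000/80,000 of the credit: $2,330 × 16,000/80,000 = $466.

$466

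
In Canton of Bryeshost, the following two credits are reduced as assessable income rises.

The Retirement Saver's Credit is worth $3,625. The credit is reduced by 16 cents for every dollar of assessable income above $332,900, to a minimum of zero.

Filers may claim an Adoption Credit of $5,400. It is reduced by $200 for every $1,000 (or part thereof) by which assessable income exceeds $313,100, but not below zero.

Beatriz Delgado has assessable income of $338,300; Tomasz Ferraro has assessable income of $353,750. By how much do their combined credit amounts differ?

$2,672

Beatriz ($338,300): Retirement Saver's Credit: 16% of the $5,400 excess over $332,900 is $864; credit = $3,625 − $864 = $2,761. Adoption Credit: income exceeds $313,100 by $25,200, which is 26 full-or-partial $1,000 increments; reduction = 26 × $200 = $5,200, leaving $200. total $2,761 + $200 = $2,961
Tomasz ($353,750): Retirement Saver's Credit: 16% of the $20,850 excess over $332,900 is $3,336; credit = $3,625 − $3,336 = $289. Adoption Credit: income exceeds $313,100 by $40,650 → 41 increments × $200 = $8,200 ≥ base, so the credit is $0. total $289 + $0 = $289
Difference: |$2,961 − $289| = $2,672.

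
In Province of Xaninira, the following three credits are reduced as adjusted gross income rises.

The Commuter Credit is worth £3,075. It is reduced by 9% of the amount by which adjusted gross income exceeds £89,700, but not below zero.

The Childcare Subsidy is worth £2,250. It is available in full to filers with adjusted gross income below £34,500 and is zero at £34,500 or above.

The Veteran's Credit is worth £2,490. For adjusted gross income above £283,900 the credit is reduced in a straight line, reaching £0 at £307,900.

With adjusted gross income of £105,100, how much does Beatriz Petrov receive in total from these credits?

Commuter Credit: 9% of the £15,400 excess over £89,700 is £1,386; credit = £3,075 − £1,386 = £1,689.
Childcare Subsidy: £105,100 meets or exceeds the £34,500 cutoff, so the credit is £0.
Veteran's Credit: £105,100 is at or below the £283,900 threshold, so the full £2,490 applies.
Total: £1,689 + £0 + £2,490 = £4,179.

£4,179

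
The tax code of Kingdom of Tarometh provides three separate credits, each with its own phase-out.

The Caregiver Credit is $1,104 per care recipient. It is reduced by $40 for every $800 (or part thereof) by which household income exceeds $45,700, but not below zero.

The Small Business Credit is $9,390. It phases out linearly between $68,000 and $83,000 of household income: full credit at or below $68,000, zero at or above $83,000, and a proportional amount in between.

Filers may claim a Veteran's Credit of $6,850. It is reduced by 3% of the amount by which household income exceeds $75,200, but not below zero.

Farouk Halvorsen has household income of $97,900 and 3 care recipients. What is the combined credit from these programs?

Caregiver Credit: base = 3 × $1,104 = $3,312. income exceeds $45,700 by $52,200, which is 66 full-or-partial $800 increments; reduction = 66 × $40 = $2,640, leaving $672.
Small Business Credit: $97,900 is at or above $83,000, so the credit is $0.
Veteran's Credit: 3% of the $22,700 excess over $75,200 is $681; credit = $6,850 − $681 = $6,169.
Total: $672 + $0 + $6,169 = $6,841.

$6,841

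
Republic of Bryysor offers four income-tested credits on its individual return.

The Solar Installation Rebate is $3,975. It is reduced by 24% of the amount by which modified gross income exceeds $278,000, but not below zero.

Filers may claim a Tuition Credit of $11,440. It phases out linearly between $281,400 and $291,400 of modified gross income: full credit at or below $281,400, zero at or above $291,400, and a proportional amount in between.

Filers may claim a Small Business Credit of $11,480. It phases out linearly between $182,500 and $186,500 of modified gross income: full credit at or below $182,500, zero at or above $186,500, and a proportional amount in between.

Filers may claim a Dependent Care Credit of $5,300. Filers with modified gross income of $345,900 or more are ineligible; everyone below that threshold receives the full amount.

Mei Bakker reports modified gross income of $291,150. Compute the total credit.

$6,405

Solar Installation Rebate: 24% of the $13,150 excess over $278,000 is $3,156; credit = $3,975 − $3,156 = $819.
Tuition Credit: $291,150 is $9,750 into a $10,000 phase-out range, leaving 250/10,000 of the credit: $11,440 × 250/10,000 = $286.
Small Business Credit: $291,150 is at or above $186,500, so the credit is $0.
Dependent Care Credit: $291,150 is below the $345,900 cutoff, so the full $5,300 applies.
Total: $819 + $286 + $0 + $5,300 = $6,405.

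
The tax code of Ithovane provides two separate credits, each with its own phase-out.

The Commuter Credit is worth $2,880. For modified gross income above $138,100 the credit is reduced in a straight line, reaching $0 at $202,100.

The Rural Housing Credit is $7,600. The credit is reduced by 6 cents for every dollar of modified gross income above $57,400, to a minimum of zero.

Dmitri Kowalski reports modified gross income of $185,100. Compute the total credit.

$765

Commuter Credit: $185,100 is $47,000 into a $64,000 phase-out range, leaving 17,000/64,000 of the credit: $2,880 × 17,000/64,000 = $765.
Rural Housing Credit: 6% of the $127,700 excess over $57,400 is $7,662 ≥ base, so the credit is $0.
Total: $765 + $0 = $765.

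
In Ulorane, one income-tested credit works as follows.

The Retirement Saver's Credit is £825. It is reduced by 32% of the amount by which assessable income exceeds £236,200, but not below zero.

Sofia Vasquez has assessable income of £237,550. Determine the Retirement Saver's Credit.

Retirement Saver's Credit: 32% of the £1,350 excess over £236,200 is £432; credit = £825 − £432 = £393.

£393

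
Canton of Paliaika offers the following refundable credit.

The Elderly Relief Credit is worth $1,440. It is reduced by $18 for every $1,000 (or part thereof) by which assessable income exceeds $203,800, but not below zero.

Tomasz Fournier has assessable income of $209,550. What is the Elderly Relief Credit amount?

Elderly Relief Credit: income exceeds $203,800 by $5,750, which is 6 full-or-partial $1,000 increments; reduction = 6 × $18 = $108, leaving $1,332.

$1,332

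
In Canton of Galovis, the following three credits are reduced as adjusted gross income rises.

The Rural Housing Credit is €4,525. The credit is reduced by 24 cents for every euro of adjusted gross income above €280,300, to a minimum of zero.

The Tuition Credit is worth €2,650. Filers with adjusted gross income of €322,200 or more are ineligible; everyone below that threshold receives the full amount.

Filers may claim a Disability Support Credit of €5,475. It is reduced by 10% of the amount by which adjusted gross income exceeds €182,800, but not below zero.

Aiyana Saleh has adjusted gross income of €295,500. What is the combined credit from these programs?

Rural Housing Credit: 24% of the €15,200 excess over €280,300 is €3,648; credit = €4,525 − €3,648 = €877.
Tuition Credit: €295,500 is below the €322,200 cutoff, so the full €2,650 applies.
Disability Support Credit: 10% of the €112,700 excess over €182,800 is €11,270 ≥ base, so the credit is €0.
Total: €877 + €2,650 + €0 = €3,527.

€3,527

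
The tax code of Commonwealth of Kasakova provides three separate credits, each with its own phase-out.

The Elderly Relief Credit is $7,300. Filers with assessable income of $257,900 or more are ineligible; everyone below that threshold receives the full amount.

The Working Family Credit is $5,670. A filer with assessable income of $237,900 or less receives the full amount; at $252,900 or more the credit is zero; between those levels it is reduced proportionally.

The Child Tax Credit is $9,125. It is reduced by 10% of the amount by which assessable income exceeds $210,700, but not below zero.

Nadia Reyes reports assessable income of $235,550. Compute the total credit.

$19,610

Elderly Relief Credit: $235,550 is below the $257,900 cutoff, so the full $7,300 applies.
Working Family Credit: $235,550 is at or below the $237,900 threshold, so the full $5,670 applies.
Child Tax Credit: 10% of the $24,850 excess over $210,700 is $2,485; credit = $9,125 − $2,485 = $6,640.
Total: $7,300 + $5,670 + $6,640 = $19,610.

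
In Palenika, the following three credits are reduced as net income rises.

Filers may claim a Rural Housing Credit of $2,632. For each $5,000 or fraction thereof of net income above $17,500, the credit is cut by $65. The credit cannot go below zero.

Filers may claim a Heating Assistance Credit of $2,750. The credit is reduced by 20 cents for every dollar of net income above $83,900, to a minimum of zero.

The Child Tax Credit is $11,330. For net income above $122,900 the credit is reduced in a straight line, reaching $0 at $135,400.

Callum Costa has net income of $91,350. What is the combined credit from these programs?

$14,247

Rural Housing Credit: income exceeds $17,500 by $73,850, which is 15 full-or-partial $5,000 increments; reduction = 15 × $65 = $975, leaving $1,657.
Heating Assistance Credit: 20% of the $7,450 excess over $83,900 is $1,490; credit = $2,750 − $1,490 = $1,260.
Child Tax Credit: $91,350 is at or below the $122,900 threshold, so the full $11,330 applies.
Total: $1,657 + $1,260 + $11,330 = $14,247.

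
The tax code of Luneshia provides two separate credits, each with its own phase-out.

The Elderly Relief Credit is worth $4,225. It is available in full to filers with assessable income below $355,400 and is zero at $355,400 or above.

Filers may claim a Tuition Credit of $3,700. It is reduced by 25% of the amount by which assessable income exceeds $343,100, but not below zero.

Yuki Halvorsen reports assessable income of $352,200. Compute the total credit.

$5,650

Elderly Relief Credit: $352,200 is below the $355,400 cutoff, so the full $4,225 applies.
Tuition Credit: 25% of the $9,100 excess over $343,100 is $2,275; credit = $3,700 − $2,275 = $1,425.
Total: $4,225 + $1,425 = $5,650.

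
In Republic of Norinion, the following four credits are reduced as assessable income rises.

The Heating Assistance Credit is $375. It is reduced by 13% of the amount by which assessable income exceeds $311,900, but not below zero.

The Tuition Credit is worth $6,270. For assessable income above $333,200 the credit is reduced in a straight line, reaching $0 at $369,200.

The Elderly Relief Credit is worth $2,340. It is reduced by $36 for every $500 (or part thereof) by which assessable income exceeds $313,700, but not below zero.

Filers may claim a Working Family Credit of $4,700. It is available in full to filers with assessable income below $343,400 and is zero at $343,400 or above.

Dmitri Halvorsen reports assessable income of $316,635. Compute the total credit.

$13,094

Heating Assistance Credit: 13% of the $4,735 excess over $311,900 is $615.55 ≥ base, so the credit is $0.
Tuition Credit: $316,635 is at or below the $333,200 threshold, so the full $6,270 applies.
Elderly Relief Credit: income exceeds $313,700 by $2,935, which is 6 full-or-partial $500 increments; reduction = 6 × $36 = $216, leaving $2,124.
Working Family Credit: $316,635 is below the $343,400 cutoff, so the full $4,700 applies.
Total: $0 + $6,270 + $2,124 + $4,700 = $13,094.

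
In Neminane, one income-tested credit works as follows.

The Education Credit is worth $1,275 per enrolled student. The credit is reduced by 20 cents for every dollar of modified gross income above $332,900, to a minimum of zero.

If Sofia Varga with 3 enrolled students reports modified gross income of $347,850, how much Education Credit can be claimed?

$835

Education Credit: base = 3 × $1,275 = $3,825. 20% of the $14,950 excess over $332,900 is $2,990; credit = $3,825 − $2,990 = $835.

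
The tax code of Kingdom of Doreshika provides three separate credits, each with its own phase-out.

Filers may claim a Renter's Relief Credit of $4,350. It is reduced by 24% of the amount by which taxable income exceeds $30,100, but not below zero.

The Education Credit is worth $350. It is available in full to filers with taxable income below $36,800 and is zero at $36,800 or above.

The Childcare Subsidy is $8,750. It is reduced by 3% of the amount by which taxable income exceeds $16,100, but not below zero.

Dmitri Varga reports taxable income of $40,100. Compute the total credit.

Renter's Relief Credit: 24% of the $10,000 excess over $30,100 is $2,400; credit = $4,350 − $2,400 = $1,950.
Education Credit: $40,100 meets or exceeds the $36,800 cutoff, so the credit is $0.
Childcare Subsidy: 3% of the $24,000 excess over $16,100 is $720; credit = $8,750 − $720 = $8,030.
Total: $1,950 + $0 + $8,030 = $9,980.

$9,980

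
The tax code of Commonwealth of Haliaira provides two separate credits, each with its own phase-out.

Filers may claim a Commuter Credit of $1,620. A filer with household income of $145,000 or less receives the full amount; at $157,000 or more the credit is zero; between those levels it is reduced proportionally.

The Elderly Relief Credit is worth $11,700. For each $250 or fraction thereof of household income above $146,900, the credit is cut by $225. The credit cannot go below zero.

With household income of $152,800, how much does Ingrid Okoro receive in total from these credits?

Commuter Credit: $152,800 is $7,800 into a $12,000 phase-out range, leaving 4,200/12,000 of the credit: $1,620 × 4,200/12,000 = $567.
Elderly Relief Credit: income exceeds $146,900 by $5,900, which is 24 full-or-partial $250 increments; reduction = 24 × $225 = $5,400, leaving $6,300.
Total: $567 + $6,300 = $6,867.

$6,867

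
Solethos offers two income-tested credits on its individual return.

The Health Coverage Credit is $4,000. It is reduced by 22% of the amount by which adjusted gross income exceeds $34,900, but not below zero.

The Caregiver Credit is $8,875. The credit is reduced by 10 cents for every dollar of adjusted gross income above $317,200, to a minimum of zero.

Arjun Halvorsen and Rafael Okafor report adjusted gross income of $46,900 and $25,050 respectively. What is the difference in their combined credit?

$2,640

Arjun ($46,900): Health Coverage Credit: 22% of the $12,000 excess over $34,900 is $2,640; credit = $4,000 − $2,640 = $1,360. Caregiver Credit: $46,900 is at or below the $317,200 threshold, so the full $8,875 applies. total $1,360 + $8,875 = $10,235
Rafael ($25,050): Health Coverage Credit: $25,050 is at or below the $34,900 threshold, so the full $4,000 applies. Caregiver Credit: $25,050 is at or below the $317,200 threshold, so the full $8,875 applies. total $4,000 + $8,875 = $12,875
Difference: |$10,235 − $12,875| = $2,640.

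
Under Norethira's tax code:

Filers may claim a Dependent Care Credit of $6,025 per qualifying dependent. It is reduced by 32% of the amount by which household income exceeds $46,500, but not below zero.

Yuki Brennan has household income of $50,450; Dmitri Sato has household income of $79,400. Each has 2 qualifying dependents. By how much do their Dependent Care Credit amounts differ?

$9,264

Yuki ($50,450): Dependent Care Credit: base = 2 × $6,025 = $12,050. 32% of the $3,950 excess over $46,500 is $1,264; credit = $12,050 − $1,264 = $10,786.
Dmitri ($79,400): Dependent Care Credit: base = 2 × $6,025 = $12,050. 32% of the $32,900 excess over $46,500 is $10,528; credit = $12,050 − $10,528 = $1,522.
Difference: |$10,786 − $1,522| = $9,264.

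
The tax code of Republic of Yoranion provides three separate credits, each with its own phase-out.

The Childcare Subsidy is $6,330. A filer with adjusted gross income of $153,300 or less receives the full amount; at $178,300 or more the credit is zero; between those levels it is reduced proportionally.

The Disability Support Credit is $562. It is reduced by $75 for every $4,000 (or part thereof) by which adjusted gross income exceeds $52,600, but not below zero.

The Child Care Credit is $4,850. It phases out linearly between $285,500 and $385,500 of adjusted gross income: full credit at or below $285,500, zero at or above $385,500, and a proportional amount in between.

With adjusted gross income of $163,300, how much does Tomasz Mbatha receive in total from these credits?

Childcare Subsidy: $163,300 is $10,000 into a $25,000 phase-out range, leaving 15,000/25,000 of the credit: $6,330 × 15,000/25,000 = $3,798.
Disability Support Credit: income exceeds $52,600 by $110,700 → 28 increments × $75 = $2,100 ≥ base, so the credit is $0.
Child Care Credit: $163,300 is at or below the $285,500 threshold, so the full $4,850 applies.
Total: $3,798 + $0 + $4,850 = $8,648.

$8,648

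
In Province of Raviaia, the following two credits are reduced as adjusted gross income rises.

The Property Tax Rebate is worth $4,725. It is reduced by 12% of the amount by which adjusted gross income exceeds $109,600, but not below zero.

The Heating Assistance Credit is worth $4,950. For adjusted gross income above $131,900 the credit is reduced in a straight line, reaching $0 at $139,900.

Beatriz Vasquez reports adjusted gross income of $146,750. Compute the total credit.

$267

Property Tax Rebate: 12% of the $37,150 excess over $109,600 is $4,458; credit = $4,725 − $4,458 = $267.
Heating Assistance Credit: $146,750 is at or above $139,900, so the credit is $0.
Total: $267 + $0 = $267.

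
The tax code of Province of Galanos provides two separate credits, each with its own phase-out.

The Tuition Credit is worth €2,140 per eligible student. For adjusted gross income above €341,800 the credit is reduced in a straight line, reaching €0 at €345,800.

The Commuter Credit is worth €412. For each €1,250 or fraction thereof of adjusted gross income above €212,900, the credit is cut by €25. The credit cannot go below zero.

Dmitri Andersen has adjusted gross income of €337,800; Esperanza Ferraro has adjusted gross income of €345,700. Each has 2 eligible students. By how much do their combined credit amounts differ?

Dmitri (€337,800): Tuition Credit: base = 2 × €2,140 = €4,280. €337,800 is at or below the €341,800 threshold, so the full €4,280 applies. Commuter Credit: income exceeds €212,900 by €124,900 → 100 increments × €25 = €2,500 ≥ base, so the credit is €0. total €4,280 + €0 = €4,280
Esperanza (€345,700): Tuition Credit: base = 2 × €2,140 = €4,280. €345,700 is €3,900 into a €4,000 phase-out range, leaving 100/4,000 of the credit: €4,280 × 100/4,000 = €107. Commuter Credit: income exceeds €212,900 by €132,800 → 107 increments × €25 = €2,675 ≥ base, so the credit is €0. total €107 + €0 = €107
Difference: |€4,280 − €107| = €4,173.

€4,173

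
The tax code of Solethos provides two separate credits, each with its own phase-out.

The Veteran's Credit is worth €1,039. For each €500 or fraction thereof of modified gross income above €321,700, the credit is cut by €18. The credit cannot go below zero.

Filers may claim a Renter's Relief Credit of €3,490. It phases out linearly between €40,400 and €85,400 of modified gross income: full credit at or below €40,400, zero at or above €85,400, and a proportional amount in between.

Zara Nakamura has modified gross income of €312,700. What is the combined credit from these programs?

Veteran's Credit: €312,700 is at or below the €321,700 threshold, so the full €1,039 applies.
Renter's Relief Credit: €312,700 is at or above €85,400, so the credit is €0.
Total: €1,039 + €0 = €1,039.

€1,039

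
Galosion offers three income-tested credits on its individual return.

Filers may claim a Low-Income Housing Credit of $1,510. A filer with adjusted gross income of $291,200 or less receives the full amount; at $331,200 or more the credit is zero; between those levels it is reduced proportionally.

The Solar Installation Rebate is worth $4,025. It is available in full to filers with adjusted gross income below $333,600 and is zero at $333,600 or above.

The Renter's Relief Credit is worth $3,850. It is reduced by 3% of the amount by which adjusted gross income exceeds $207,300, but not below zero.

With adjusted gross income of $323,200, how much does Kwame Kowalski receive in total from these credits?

Low-Income Housing Credit: $323,200 is $32,000 into a $40,000 phase-out range, leaving 8,000/40,000 of the credit: $1,510 × 8,000/40,000 = $302.
Solar Installation Rebate: $323,200 is below the $333,600 cutoff, so the full $4,025 applies.
Renter's Relief Credit: 3% of the $115,900 excess over $207,300 is $3,477; credit = $3,850 − $3,477 = $373.
Total: $302 + $4,025 + $373 = $4,700.

$4,700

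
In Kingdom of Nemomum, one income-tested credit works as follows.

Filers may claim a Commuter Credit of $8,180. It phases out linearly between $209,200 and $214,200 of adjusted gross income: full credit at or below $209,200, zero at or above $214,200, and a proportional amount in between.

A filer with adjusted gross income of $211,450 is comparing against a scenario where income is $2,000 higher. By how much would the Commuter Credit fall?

$3,272

At $211,450 — $211,450 is $2,250 into a $5,000 phase-out range, leaving 2,750/5,000 of the credit: $8,180 × 2,750/5,000 = $4,499.
At $213,450 — $213,450 is $4,250 into a $5,000 phase-out range, leaving 750/5,000 of the credit: $8,180 × 750/5,000 = $1,227.
Lost: $4,499 − $1,227 = $3,272.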